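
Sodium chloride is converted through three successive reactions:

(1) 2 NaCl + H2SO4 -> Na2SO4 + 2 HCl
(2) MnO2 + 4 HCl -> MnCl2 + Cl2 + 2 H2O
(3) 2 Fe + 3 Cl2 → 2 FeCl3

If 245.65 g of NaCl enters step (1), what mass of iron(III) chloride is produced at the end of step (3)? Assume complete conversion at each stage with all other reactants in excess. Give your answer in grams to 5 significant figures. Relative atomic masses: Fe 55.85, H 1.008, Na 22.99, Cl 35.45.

113.63 g

M(NaCl) = 22.99 + 35.45 = 58.44 g/mol.
M(FeCl3) = 55.85 + 3(35.45) = 162.20 g/mol.
n(NaCl) = 245.65 / 58.44 = 4.20346 mol.
Reaction (1): NaCl→HCl ratio 2:2 ⇒ n(HCl) = 4.20346 mol.
Reaction (2): HCl→Cl2 ratio 4:1 ⇒ n(Cl2) = 1.05086 mol.
Reaction (3): Cl2→FeCl3 ratio 3:2 ⇒ n(FeCl3) = 0.700576 mol.
Mass of FeCl3 = 0.700576 × 162.20 = 113.633 g.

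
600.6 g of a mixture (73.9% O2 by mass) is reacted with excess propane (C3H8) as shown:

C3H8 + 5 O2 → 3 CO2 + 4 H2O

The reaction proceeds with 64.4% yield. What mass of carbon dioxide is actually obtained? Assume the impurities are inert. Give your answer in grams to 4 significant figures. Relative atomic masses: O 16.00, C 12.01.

Pure O2 available = 600.6 g × 0.739 = 443.84 g.
M(O2) = 2(16.00) = 32.00 g/mol.
M(CO2) = 12.01 + 2(16.00) = 44.01 g/mol.
n(O2) = 443.84 g / 32.00 g/mol = 13.870 mol.
From the equation the O2:CO2 mole ratio is 5:3, so n(CO2) = 13.870 × 3/5 = 8.3221 mol.
Mass of CO2 = 8.3221 mol × 44.01 g/mol = 366.25 g.
Actual mass collected = 366.25 g × 0.644 = 235.87 g.

235.9 g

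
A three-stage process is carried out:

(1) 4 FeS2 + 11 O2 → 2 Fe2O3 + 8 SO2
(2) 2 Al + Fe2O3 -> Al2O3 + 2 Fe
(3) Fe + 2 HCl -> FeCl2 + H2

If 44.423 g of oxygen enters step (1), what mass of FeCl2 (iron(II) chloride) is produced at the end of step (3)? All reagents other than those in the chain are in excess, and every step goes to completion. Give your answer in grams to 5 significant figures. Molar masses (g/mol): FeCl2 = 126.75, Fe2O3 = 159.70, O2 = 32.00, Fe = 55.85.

63.984 g

n(O2) = 44.423 / 32.00 = 1.38822 mol.
Reaction (1): O2→Fe2O3 ratio 11:2 ⇒ n(Fe2O3) = 0.252403 mol.
Reaction (2): Fe2O3→Fe ratio 1:2 ⇒ n(Fe) = 0.504807 mol.
Reaction (3): Fe→FeCl2 ratio 1:1 ⇒ n(FeCl2) = 0.504807 mol.
Mass of FeCl2 = 0.504807 × 126.75 = 63.9843 g.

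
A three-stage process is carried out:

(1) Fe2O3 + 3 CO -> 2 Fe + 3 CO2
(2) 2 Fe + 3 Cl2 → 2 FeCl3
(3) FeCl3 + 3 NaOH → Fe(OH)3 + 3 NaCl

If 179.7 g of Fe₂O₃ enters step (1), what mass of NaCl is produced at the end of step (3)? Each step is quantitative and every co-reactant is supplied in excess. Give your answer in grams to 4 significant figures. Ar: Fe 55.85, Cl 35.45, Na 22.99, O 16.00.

M(Fe2O3) = 2(55.85) + 3(16.00) = 159.70 g/mol.
M(NaCl) = 22.99 + 35.45 = 58.44 g/mol.
n(Fe2O3) = 179.7 / 159.70 = 1.1252 mol.
Reaction (1): Fe2O3→Fe ratio 1:2 ⇒ n(Fe) = 2.2505 mol.
Reaction (2): Fe→FeCl3 ratio 2:2 ⇒ n(FeCl3) = 2.2505 mol.
Reaction (3): FeCl3→NaCl ratio 1:3 ⇒ n(NaCl) = 6.7514 mol.
Mass of NaCl = 6.7514 × 58.44 = 394.55 g.

394.6 g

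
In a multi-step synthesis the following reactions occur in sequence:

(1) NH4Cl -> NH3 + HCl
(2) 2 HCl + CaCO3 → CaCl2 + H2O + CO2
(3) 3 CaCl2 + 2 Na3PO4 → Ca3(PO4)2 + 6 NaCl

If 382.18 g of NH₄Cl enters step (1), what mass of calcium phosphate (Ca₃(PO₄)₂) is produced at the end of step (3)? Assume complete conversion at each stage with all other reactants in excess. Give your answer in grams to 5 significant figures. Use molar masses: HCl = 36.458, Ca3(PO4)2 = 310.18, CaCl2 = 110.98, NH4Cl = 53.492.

369.35 g

n(NH4Cl) = 382.18 / 53.492 = 7.14462 mol.
Reaction (1): NH4Cl→HCl ratio 1:1 ⇒ n(HCl) = 7.14462 mol.
Reaction (2): HCl→CaCl2 ratio 2:1 ⇒ n(CaCl2) = 3.57231 mol.
Reaction (3): CaCl2→Ca3(PO4)2 ratio 3:1 ⇒ n(Ca3(PO4)2) = 1.19077 mol.
Mass of Ca3(PO4)2 = 1.19077 × 310.18 = 369.353 g.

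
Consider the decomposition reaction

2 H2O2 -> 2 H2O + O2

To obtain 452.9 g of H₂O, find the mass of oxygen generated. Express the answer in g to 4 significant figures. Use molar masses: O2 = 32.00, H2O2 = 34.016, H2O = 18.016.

n(H2O) = 452.90 g / 18.016 g/mol = 25.139 mol.
From the equation the H2O:O2 mole ratio is 2:1, so n(O2) = 25.139 × 1/2 = 12.569 mol.
Mass of O2 = 12.569 mol × 32.00 g/mol = 402.22 g.

402.2 g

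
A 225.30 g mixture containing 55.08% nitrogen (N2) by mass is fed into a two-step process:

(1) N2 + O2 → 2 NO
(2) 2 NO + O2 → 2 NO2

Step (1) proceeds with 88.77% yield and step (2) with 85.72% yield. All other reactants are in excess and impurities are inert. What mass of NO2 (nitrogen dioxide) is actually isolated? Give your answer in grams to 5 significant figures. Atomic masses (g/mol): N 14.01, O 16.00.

Pure N2 = 225.30 × 0.5508 = 124.095 g.
M(N2) = 2(14.01) = 28.02 g/mol.
M(NO2) = 14.01 + 2(16.00) = 46.01 g/mol.
n(N2) = 124.095 / 28.02 = 4.42881 mol.
Step 1 (N2:NO = 1:2): theoretical n(NO) = 8.85762 mol; at 88.77% yield, n(NO) = 7.86291 mol.
Step 2 (NO:NO2 = 2:2): theoretical n(NO2) = 7.86291 mol, so theoretical mass = 7.86291 × 46.01 = 361.772 g.
At 85.72% yield, actual mass of NO2 = 361.772 × 0.8572 = 310.111 g.

310.11 g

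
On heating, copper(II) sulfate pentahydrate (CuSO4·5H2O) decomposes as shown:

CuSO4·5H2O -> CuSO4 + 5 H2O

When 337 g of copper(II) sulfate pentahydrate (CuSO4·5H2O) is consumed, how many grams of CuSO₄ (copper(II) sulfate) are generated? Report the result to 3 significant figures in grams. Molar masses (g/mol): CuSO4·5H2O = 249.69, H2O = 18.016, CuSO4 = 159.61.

215 g

n(CuSO4·5H2O) = 337.0 g / 249.69 g/mol = 1.350 mol.
From the equation the CuSO4·5H2O:CuSO4 mole ratio is 1:1, so n(CuSO4) = 1.350 × 1/1 = 1.350 mol.
Mass of CuSO4 = 1.350 mol × 159.61 g/mol = 215.4 g.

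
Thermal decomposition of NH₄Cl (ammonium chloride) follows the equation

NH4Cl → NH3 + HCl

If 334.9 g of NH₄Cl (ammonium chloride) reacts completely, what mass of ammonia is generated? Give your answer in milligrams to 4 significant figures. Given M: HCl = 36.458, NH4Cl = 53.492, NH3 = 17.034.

n(NH4Cl) = 334.90 g / 53.492 g/mol = 6.2607 mol.
From the equation the NH4Cl:NH3 mole ratio is 1:1, so n(NH3) = 6.2607 × 1/1 = 6.2607 mol.
Mass of NH3 = 6.2607 mol × 17.034 g/mol = 106.65 g.
Converting to mg: 106.65 g = 106600 mg.

106600 mg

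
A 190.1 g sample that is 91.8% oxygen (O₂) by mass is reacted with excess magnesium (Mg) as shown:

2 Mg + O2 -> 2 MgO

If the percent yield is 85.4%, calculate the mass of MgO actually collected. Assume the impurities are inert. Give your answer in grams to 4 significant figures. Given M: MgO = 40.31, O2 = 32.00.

Pure O2 available = 190.1 g × 0.918 = 174.51 g.
n(O2) = 174.51 g / 32.00 g/mol = 5.4535 mol.
From the equation the O2:MgO mole ratio is 1:2, so n(MgO) = 5.4535 × 2/1 = 10.907 mol.
Mass of MgO = 10.907 mol × 40.31 g/mol = 439.66 g.
Actual mass collected = 439.66 g × 0.854 = 375.47 g.

375.5 g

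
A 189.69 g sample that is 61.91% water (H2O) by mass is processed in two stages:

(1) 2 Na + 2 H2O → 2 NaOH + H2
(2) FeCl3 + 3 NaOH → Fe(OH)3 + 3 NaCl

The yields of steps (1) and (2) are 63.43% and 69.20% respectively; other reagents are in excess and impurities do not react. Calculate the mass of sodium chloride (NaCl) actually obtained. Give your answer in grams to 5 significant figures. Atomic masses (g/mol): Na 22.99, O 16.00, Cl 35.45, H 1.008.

Pure H2O = 189.69 × 0.6191 = 117.437 g.
M(H2O) = 2(1.008) + 16.00 = 18.016 g/mol.
M(NaCl) = 22.99 + 35.45 = 58.44 g/mol.
n(H2O) = 117.437 / 18.016 = 6.51849 mol.
Step 1 (H2O:NaOH = 2:2): theoretical n(NaOH) = 6.51849 mol; at 63.43% yield, n(NaOH) = 4.13468 mol.
Step 2 (NaOH:NaCl = 3:3): theoretical n(NaCl) = 4.13468 mol, so theoretical mass = 4.13468 × 58.44 = 241.631 g.
At 69.20% yield, actual mass of NaCl = 241.631 × 0.6920 = 167.208 g.

167.21 g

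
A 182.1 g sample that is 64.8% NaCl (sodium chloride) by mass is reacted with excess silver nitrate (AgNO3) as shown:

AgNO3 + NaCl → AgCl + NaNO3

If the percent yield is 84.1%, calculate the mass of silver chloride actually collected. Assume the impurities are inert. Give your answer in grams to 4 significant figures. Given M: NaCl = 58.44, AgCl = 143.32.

243.4 g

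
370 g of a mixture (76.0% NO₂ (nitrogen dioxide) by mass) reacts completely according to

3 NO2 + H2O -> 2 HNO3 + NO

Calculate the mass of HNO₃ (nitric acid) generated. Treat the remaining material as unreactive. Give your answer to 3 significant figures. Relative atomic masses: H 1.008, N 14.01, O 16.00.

257 g

Mass of pure NO2 = 370 g × 0.760 = 281.2 g.
M(NO2) = 14.01 + 2(16.00) = 46.01 g/mol.
M(HNO3) = 1.008 + 14.01 + 3(16.00) = 63.018 g/mol.
n(NO2) = 281.2 g / 46.01 g/mol = 6.112 mol.
From the equation the NO2:HNO3 mole ratio is 3:2, so n(HNO3) = 6.112 × 2/3 = 4.074 mol.
Mass of HNO3 = 4.074 mol × 63.018 g/mol = 256.8 g.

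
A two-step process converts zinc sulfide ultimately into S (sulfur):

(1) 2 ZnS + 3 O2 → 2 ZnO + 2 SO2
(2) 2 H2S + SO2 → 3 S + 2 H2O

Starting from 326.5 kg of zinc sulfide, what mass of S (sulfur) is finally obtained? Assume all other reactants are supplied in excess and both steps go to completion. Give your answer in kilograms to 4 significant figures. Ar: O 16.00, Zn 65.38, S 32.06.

322.3 kg

M(ZnS) = 65.38 + 32.06 = 97.44 g/mol.
M(S) = 32.06 g/mol.
326.5 kg = 326500 g.
n(ZnS) = 326500 / 97.44 = 3350.8 mol.
Step 1 gives a 2:2 ratio of ZnS to SO2, so n(SO2) = 3350.8 mol.
In step 2 the SO2:S ratio is 1:3, so n(S) = 10052 mol.
Mass of S = 10052 × 32.06 = 322280 g = 322.3 kg.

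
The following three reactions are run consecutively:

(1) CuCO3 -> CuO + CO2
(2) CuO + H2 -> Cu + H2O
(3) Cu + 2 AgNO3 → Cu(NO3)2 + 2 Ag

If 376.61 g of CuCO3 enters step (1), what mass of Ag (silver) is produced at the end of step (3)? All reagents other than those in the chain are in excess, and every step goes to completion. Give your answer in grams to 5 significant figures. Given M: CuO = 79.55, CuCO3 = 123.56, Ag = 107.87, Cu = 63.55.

n(CuCO3) = 376.61 / 123.56 = 3.04799 mol.
Reaction (1): CuCO3→CuO ratio 1:1 ⇒ n(CuO) = 3.04799 mol.
Reaction (2): CuO→Cu ratio 1:1 ⇒ n(Cu) = 3.04799 mol.
Reaction (3): Cu→Ag ratio 1:2 ⇒ n(Ag) = 6.09599 mol.
Mass of Ag = 6.09599 × 107.87 = 657.574 g.

657.57 g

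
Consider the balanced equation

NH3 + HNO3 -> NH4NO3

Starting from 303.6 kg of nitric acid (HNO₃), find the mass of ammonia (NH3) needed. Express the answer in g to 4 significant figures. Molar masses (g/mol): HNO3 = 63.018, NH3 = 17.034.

82060 g

Convert: 303.6 kg = 303600 g.
n(HNO3) = 303600 g / 63.018 g/mol = 4817.7 mol.
From the equation the HNO3:NH3 mole ratio is 1:1, so n(NH3) = 4817.7 × 1/1 = 4817.7 mol.
Mass of NH3 = 4817.7 mol × 17.034 g/mol = 82064 g.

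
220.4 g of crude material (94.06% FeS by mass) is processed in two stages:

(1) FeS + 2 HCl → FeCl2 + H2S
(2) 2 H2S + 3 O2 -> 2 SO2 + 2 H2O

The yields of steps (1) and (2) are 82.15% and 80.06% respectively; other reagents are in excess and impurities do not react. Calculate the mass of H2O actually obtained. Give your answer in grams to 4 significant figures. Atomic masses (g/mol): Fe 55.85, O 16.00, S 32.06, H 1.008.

27.94 g

Pure FeS = 220.4 × 0.9406 = 207.31 g.
M(FeS) = 55.85 + 32.06 = 87.91 g/mol.
M(H2O) = 2(1.008) + 16.00 = 18.016 g/mol.
n(FeS) = 207.31 / 87.91 = 2.3582 mol.
Step 1 (FeS:H2S = 1:1): theoretical n(H2S) = 2.3582 mol; at 82.15% yield, n(H2S) = 1.9373 mol.
Step 2 (H2S:H2O = 2:2): theoretical n(H2O) = 1.9373 mol, so theoretical mass = 1.9373 × 18.016 = 34.902 g.
At 80.06% yield, actual mass of H2O = 34.902 × 0.8006 = 27.942 g.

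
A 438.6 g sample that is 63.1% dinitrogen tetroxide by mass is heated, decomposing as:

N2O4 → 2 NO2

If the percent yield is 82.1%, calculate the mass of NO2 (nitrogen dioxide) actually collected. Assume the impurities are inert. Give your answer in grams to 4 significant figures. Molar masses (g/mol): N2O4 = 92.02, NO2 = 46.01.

Pure N2O4 available = 438.6 g × 0.631 = 276.76 g.
n(N2O4) = 276.76 g / 92.02 g/mol = 3.0076 mol.
From the equation the N2O4:NO2 mole ratio is 1:2, so n(NO2) = 3.0076 × 2/1 = 6.0151 mol.
Mass of NO2 = 6.0151 mol × 46.01 g/mol = 276.76 g.
Actual mass collected = 276.76 g × 0.821 = 227.22 g.

227.2 g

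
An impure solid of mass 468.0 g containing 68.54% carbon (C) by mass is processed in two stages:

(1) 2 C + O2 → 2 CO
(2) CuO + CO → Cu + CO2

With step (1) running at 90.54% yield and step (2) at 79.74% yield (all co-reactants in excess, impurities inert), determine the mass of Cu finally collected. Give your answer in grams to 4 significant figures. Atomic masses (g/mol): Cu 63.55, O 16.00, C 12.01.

1225 g

Pure C = 468.0 × 0.6854 = 320.77 g.
M(C) = 12.01 g/mol.
M(Cu) = 63.55 g/mol.
n(C) = 320.77 / 12.01 = 26.708 mol.
Step 1 (C:CO = 2:2): theoretical n(CO) = 26.708 mol; at 90.54% yield, n(CO) = 24.182 mol.
Step 2 (CO:Cu = 1:1): theoretical n(Cu) = 24.182 mol, so theoretical mass = 24.182 × 63.55 = 1536.7 g.
At 79.74% yield, actual mass of Cu = 1536.7 × 0.7974 = 1225.4 g.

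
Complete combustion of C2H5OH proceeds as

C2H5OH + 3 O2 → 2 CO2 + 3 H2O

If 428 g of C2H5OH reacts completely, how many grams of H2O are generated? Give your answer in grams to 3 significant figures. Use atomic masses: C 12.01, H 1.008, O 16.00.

502 g

M(C2H5OH) = 2(12.01) + 6(1.008) + 16.00 = 46.068 g/mol.
M(H2O) = 2(1.008) + 16.00 = 18.016 g/mol.
n(C2H5OH) = 428.0 g / 46.068 g/mol = 9.291 mol.
From the equation the C2H5OH:H2O mole ratio is 1:3, so n(H2O) = 9.291 × 3/1 = 27.87 mol.
Mass of H2O = 27.87 mol × 18.016 g/mol = 502.1 g.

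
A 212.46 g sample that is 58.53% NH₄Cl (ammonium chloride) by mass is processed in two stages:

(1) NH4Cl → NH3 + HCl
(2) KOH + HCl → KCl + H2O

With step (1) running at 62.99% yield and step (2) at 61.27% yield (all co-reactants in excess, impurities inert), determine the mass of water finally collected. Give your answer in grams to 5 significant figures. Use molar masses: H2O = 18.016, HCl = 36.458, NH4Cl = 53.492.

16.164 g

Pure NH4Cl = 212.46 × 0.5853 = 124.353 g.
n(NH4Cl) = 124.353 / 53.492 = 2.32470 mol.
Step 1 (NH4Cl:HCl = 1:1): theoretical n(HCl) = 2.32470 mol; at 62.99% yield, n(HCl) = 1.46433 mol.
Step 2 (HCl:H2O = 1:1): theoretical n(H2O) = 1.46433 mol, so theoretical mass = 1.46433 × 18.016 = 26.3813 g.
At 61.27% yield, actual mass of H2O = 26.3813 × 0.6127 = 16.1638 g.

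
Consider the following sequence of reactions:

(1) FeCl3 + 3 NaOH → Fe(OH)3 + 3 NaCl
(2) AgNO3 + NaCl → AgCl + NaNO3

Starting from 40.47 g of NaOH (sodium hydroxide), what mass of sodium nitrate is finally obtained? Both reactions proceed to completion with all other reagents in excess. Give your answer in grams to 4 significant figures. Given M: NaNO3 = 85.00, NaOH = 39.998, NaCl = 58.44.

n(NaOH) = 40.470 / 39.998 = 1.0118 mol.
Step 1 gives a 3:3 ratio of NaOH to NaCl, so n(NaCl) = 1.0118 mol.
In step 2 the NaCl:NaNO3 ratio is 1:1, so n(NaNO3) = 1.0118 mol.
Mass of NaNO3 = 1.0118 × 85.00 = 86.003 g.

86.00 g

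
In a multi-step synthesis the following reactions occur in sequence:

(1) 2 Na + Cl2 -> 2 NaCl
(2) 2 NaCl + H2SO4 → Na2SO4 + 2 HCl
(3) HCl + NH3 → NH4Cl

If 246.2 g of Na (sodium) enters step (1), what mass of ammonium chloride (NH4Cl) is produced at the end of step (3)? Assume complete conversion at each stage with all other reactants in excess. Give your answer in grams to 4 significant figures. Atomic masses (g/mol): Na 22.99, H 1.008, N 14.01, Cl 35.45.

572.8 g

M(Na) = 22.99 g/mol.
M(NH4Cl) = 14.01 + 4(1.008) + 35.45 = 53.492 g/mol.
n(Na) = 246.2 / 22.99 = 10.709 mol.
Reaction (1): Na→NaCl ratio 2:2 ⇒ n(NaCl) = 10.709 mol.
Reaction (2): NaCl→HCl ratio 2:2 ⇒ n(HCl) = 10.709 mol.
Reaction (3): HCl→NH4Cl ratio 1:1 ⇒ n(NH4Cl) = 10.709 mol.
Mass of NH4Cl = 10.709 × 53.492 = 572.85 g.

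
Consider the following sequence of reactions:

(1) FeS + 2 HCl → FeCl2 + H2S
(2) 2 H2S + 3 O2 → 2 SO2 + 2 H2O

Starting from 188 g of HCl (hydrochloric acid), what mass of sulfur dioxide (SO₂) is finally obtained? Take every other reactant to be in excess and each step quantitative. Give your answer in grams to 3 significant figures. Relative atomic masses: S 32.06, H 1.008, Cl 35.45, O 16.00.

165 g

M(HCl) = 1.008 + 35.45 = 36.458 g/mol.
M(SO2) = 32.06 + 2(16.00) = 64.06 g/mol.
n(HCl) = 188.0 / 36.458 = 5.157 mol.
Step 1 gives a 2:1 ratio of HCl to H2S, so n(H2S) = 2.578 mol.
In step 2 the H2S:SO2 ratio is 2:2, so n(SO2) = 2.578 mol.
Mass of SO2 = 2.578 × 64.06 = 165.2 g.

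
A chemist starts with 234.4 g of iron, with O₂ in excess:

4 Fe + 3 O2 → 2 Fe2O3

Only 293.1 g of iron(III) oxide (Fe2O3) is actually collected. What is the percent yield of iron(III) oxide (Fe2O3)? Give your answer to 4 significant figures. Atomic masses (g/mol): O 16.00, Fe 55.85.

M(Fe) = 55.85 g/mol.
M(Fe2O3) = 2(55.85) + 3(16.00) = 159.70 g/mol.
n(Fe) = 234.40 g / 55.85 g/mol = 4.1970 mol.
From the equation the Fe:Fe2O3 mole ratio is 4:2, so n(Fe2O3) = 4.1970 × 2/4 = 2.0985 mol.
Mass of Fe2O3 = 2.0985 mol × 159.70 g/mol = 335.13 g.
This is the theoretical yield. Percent yield = 293.1 g / 335.13 g × 100% = 87.459%.

87.46 %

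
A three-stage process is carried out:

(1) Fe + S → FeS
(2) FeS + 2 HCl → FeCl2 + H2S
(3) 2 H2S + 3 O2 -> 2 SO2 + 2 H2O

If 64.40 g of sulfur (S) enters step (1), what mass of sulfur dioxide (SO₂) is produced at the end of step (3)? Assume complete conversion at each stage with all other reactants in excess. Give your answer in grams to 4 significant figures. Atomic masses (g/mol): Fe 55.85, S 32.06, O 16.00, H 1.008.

M(S) = 32.06 g/mol.
M(SO2) = 32.06 + 2(16.00) = 64.06 g/mol.
n(S) = 64.40 / 32.06 = 2.0087 mol.
Reaction (1): S→FeS ratio 1:1 ⇒ n(FeS) = 2.0087 mol.
Reaction (2): FeS→H2S ratio 1:1 ⇒ n(H2S) = 2.0087 mol.
Reaction (3): H2S→SO2 ratio 2:2 ⇒ n(SO2) = 2.0087 mol.
Mass of SO2 = 2.0087 × 64.06 = 128.68 g.

128.7 g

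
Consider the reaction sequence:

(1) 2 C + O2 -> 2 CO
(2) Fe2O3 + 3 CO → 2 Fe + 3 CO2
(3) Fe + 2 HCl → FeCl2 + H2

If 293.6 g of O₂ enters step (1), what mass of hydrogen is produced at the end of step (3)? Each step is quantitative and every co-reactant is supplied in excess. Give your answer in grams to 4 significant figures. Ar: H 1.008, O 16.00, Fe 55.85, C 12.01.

M(O2) = 2(16.00) = 32.00 g/mol.
M(H2) = 2(1.008) = 2.016 g/mol.
n(O2) = 293.6 / 32.00 = 9.1750 mol.
Reaction (1): O2→CO ratio 1:2 ⇒ n(CO) = 18.350 mol.
Reaction (2): CO→Fe ratio 3:2 ⇒ n(Fe) = 12.233 mol.
Reaction (3): Fe→H2 ratio 1:1 ⇒ n(H2) = 12.233 mol.
Mass of H2 = 12.233 × 2.016 = 24.662 g.

24.66 g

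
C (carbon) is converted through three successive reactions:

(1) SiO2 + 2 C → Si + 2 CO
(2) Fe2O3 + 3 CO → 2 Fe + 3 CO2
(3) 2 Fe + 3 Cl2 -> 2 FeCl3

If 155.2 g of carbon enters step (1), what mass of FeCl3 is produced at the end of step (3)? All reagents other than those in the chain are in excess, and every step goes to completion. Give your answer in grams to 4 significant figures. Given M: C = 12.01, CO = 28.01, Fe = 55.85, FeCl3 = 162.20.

1397 g

n(C) = 155.2 / 12.01 = 12.923 mol.
Reaction (1): C→CO ratio 2:2 ⇒ n(CO) = 12.923 mol.
Reaction (2): CO→Fe ratio 3:2 ⇒ n(Fe) = 8.6150 mol.
Reaction (3): Fe→FeCl3 ratio 2:2 ⇒ n(FeCl3) = 8.6150 mol.
Mass of FeCl3 = 8.6150 × 162.20 = 1397.4 g.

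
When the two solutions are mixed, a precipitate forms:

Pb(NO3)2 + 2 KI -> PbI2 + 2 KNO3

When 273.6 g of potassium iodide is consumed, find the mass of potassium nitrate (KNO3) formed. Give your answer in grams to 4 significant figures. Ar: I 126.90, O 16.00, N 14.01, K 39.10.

166.6 g

M(KI) = 39.10 + 126.90 = 166.00 g/mol.
M(KNO3) = 39.10 + 14.01 + 3(16.00) = 101.11 g/mol.
n(KI) = 273.60 g / 166.00 g/mol = 1.6482 mol.
From the equation the KI:KNO3 mole ratio is 2:2, so n(KNO3) = 1.6482 × 2/2 = 1.6482 mol.
Mass of KNO3 = 1.6482 mol × 101.11 g/mol = 166.65 g.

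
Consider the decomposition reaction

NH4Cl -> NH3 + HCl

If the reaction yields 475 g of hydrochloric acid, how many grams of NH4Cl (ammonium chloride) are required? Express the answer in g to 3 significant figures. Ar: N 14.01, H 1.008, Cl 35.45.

M(HCl) = 1.008 + 35.45 = 36.458 g/mol.
M(NH4Cl) = 14.01 + 4(1.008) + 35.45 = 53.492 g/mol.
n(HCl) = 475.0 g / 36.458 g/mol = 13.03 mol.
From the equation the HCl:NH4Cl mole ratio is 1:1, so n(NH4Cl) = 13.03 × 1/1 = 13.03 mol.
Mass of NH4Cl = 13.03 mol × 53.492 g/mol = 696.9 g.

697 g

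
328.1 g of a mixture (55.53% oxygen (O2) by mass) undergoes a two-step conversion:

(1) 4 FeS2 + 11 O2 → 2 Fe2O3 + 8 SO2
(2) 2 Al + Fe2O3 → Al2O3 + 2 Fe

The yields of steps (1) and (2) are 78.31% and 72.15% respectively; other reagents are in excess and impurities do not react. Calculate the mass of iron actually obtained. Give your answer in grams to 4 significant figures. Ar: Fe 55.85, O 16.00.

65.33 g

Pure O2 = 328.1 × 0.5553 = 182.19 g.
M(O2) = 2(16.00) = 32.00 g/mol.
M(Fe) = 55.85 g/mol.
n(O2) = 182.19 / 32.00 = 5.6936 mol.
Step 1 (O2:Fe2O3 = 11:2): theoretical n(Fe2O3) = 1.0352 mol; at 78.31% yield, n(Fe2O3) = 0.81066 mol.
Step 2 (Fe2O3:Fe = 1:2): theoretical n(Fe) = 1.6213 mol, so theoretical mass = 1.6213 × 55.85 = 90.551 g.
At 72.15% yield, actual mass of Fe = 90.551 × 0.7215 = 65.332 g.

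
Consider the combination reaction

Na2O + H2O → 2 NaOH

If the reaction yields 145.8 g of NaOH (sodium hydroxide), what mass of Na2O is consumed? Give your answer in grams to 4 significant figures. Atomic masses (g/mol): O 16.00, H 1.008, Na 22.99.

113.0 g

M(NaOH) = 22.99 + 16.00 + 1.008 = 39.998 g/mol.
M(Na2O) = 2(22.99) + 16.00 = 61.98 g/mol.
n(NaOH) = 145.80 g / 39.998 g/mol = 3.6452 mol.
From the equation the NaOH:Na2O mole ratio is 2:1, so n(Na2O) = 3.6452 × 1/2 = 1.8226 mol.
Mass of Na2O = 1.8226 mol × 61.98 g/mol = 112.96 g.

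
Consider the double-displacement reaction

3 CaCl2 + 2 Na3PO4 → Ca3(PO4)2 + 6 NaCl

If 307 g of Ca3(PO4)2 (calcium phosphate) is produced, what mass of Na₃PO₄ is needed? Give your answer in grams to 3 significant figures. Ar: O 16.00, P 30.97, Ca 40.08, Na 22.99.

325 g

M(Ca3(PO4)2) = 3(40.08) + 2(30.97) + 8(16.00) = 310.18 g/mol.
M(Na3PO4) = 3(22.99) + 30.97 + 4(16.00) = 163.94 g/mol.
n(Ca3(PO4)2) = 307.0 g / 310.18 g/mol = 0.9897 mol.
From the equation the Ca3(PO4)2:Na3PO4 mole ratio is 1:2, so n(Na3PO4) = 0.9897 × 2/1 = 1.979 mol.
Mass of Na3PO4 = 1.979 mol × 163.94 g/mol = 324.5 g.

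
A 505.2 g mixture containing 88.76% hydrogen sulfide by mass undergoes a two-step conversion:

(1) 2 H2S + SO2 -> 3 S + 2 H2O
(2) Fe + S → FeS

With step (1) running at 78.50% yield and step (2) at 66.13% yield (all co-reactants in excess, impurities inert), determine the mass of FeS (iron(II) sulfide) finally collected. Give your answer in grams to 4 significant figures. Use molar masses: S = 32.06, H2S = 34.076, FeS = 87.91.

Pure H2S = 505.2 × 0.8876 = 448.42 g.
n(H2S) = 448.42 / 34.076 = 13.159 mol.
Step 1 (H2S:S = 2:3): theoretical n(S) = 19.739 mol; at 78.50% yield, n(S) = 15.495 mol.
Step 2 (S:FeS = 1:1): theoretical n(FeS) = 15.495 mol, so theoretical mass = 15.495 × 87.91 = 1362.2 g.
At 66.13% yield, actual mass of FeS = 1362.2 × 0.6613 = 900.80 g.

900.8 g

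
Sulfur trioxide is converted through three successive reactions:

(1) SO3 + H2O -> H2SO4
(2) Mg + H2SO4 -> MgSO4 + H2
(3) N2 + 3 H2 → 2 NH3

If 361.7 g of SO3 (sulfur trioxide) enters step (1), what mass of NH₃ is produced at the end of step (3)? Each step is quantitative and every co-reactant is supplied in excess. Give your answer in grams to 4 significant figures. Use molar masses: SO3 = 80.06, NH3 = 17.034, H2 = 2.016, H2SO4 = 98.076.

n(SO3) = 361.7 / 80.06 = 4.5179 mol.
Reaction (1): SO3→H2SO4 ratio 1:1 ⇒ n(H2SO4) = 4.5179 mol.
Reaction (2): H2SO4→H2 ratio 1:1 ⇒ n(H2) = 4.5179 mol.
Reaction (3): H2→NH3 ratio 3:2 ⇒ n(NH3) = 3.0119 mol.
Mass of NH3 = 3.0119 × 17.034 = 51.305 g.

51.30 g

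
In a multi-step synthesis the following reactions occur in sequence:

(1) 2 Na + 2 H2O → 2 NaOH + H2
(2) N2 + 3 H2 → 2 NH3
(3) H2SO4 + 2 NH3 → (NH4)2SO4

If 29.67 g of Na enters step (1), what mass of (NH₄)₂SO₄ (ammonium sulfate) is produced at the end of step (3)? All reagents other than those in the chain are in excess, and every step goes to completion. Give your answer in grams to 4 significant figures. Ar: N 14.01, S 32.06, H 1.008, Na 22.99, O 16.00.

M(Na) = 22.99 g/mol.
M((NH4)2SO4) = 2(14.01) + 8(1.008) + 32.06 + 4(16.00) = 132.144 g/mol.
n(Na) = 29.67 / 22.99 = 1.2906 mol.
Reaction (1): Na→H2 ratio 2:1 ⇒ n(H2) = 0.64528 mol.
Reaction (2): H2→NH3 ratio 3:2 ⇒ n(NH3) = 0.43019 mol.
Reaction (3): NH3→(NH4)2SO4 ratio 2:1 ⇒ n((NH4)2SO4) = 0.21509 mol.
Mass of (NH4)2SO4 = 0.21509 × 132.144 = 28.423 g.

28.42 g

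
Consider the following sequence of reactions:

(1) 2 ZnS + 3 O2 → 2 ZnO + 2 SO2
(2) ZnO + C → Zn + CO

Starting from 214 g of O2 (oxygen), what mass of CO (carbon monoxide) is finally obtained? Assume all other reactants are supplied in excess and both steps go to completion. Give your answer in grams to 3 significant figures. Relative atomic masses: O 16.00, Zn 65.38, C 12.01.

125 g

M(O2) = 2(16.00) = 32.00 g/mol.
M(CO) = 12.01 + 16.00 = 28.01 g/mol.
n(O2) = 214.0 / 32.00 = 6.688 mol.
Step 1 gives a 3:2 ratio of O2 to ZnO, so n(ZnO) = 4.458 mol.
In step 2 the ZnO:CO ratio is 1:1, so n(CO) = 4.458 mol.
Mass of CO = 4.458 × 28.01 = 124.9 g.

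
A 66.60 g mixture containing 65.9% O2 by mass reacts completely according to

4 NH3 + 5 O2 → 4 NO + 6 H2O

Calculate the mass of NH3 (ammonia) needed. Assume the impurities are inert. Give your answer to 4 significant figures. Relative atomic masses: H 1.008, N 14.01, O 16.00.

Mass of pure O2 = 66.60 g × 0.659 = 43.889 g.
M(O2) = 2(16.00) = 32.00 g/mol.
M(NH3) = 14.01 + 3(1.008) = 17.034 g/mol.
n(O2) = 43.889 g / 32.00 g/mol = 1.3715 mol.
From the equation the O2:NH3 mole ratio is 5:4, so n(NH3) = 1.3715 × 4/5 = 1.0972 mol.
Mass of NH3 = 1.0972 mol × 17.034 g/mol = 18.690 g.

18.69 g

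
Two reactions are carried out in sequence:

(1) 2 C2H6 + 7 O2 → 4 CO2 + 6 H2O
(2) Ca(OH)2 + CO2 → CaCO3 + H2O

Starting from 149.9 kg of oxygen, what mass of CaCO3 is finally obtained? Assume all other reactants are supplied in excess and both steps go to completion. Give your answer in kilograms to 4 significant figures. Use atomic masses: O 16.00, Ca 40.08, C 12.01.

267.9 kg

M(O2) = 2(16.00) = 32.00 g/mol.
M(CaCO3) = 40.08 + 12.01 + 3(16.00) = 100.09 g/mol.
149.9 kg = 149900 g.
n(O2) = 149900 / 32.00 = 4684.4 mol.
Step 1 gives a 7:4 ratio of O2 to CO2, so n(CO2) = 2676.8 mol.
In step 2 the CO2:CaCO3 ratio is 1:1, so n(CaCO3) = 2676.8 mol.
Mass of CaCO3 = 2676.8 × 100.09 = 267920 g = 267.9 kg.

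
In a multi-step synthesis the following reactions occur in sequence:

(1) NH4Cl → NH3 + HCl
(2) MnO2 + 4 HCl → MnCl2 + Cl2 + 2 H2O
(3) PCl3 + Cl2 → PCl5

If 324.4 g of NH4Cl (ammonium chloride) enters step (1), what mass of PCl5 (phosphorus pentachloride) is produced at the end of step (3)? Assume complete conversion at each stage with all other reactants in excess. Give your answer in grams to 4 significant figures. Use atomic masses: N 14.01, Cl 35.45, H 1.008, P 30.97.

315.7 g

M(NH4Cl) = 14.01 + 4(1.008) + 35.45 = 53.492 g/mol.
M(PCl5) = 30.97 + 5(35.45) = 208.22 g/mol.
n(NH4Cl) = 324.4 / 53.492 = 6.0645 mol.
Reaction (1): NH4Cl→HCl ratio 1:1 ⇒ n(HCl) = 6.0645 mol.
Reaction (2): HCl→Cl2 ratio 4:1 ⇒ n(Cl2) = 1.5161 mol.
Reaction (3): Cl2→PCl5 ratio 1:1 ⇒ n(PCl5) = 1.5161 mol.
Mass of PCl5 = 1.5161 × 208.22 = 315.69 g.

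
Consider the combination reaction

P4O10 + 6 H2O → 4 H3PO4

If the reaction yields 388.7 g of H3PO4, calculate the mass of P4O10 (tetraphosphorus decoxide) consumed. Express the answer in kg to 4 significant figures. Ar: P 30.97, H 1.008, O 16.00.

0.2815 kg

M(H3PO4) = 3(1.008) + 30.97 + 4(16.00) = 97.994 g/mol.
M(P4O10) = 4(30.97) + 10(16.00) = 283.88 g/mol.
n(H3PO4) = 388.70 g / 97.994 g/mol = 3.9666 mol.
From the equation the H3PO4:P4O10 mole ratio is 4:1, so n(P4O10) = 3.9666 × 1/4 = 0.99164 mol.
Mass of P4O10 = 0.99164 mol × 283.88 g/mol = 281.51 g.
Converting to kg: 281.51 g = 0.2815 kg.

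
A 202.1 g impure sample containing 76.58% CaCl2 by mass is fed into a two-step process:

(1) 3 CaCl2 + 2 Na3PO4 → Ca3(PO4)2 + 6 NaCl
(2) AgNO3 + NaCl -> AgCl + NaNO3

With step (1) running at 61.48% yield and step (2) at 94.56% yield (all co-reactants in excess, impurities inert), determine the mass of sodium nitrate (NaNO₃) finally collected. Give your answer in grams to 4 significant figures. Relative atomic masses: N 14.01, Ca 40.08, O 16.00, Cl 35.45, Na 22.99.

137.8 g

Pure CaCl2 = 202.1 × 0.7658 = 154.77 g.
M(CaCl2) = 40.08 + 2(35.45) = 110.98 g/mol.
M(NaNO3) = 22.99 + 14.01 + 3(16.00) = 85.00 g/mol.
n(CaCl2) = 154.77 / 110.98 = 1.3946 mol.
Step 1 (CaCl2:NaCl = 3:6): theoretical n(NaCl) = 2.7891 mol; at 61.48% yield, n(NaCl) = 1.7147 mol.
Step 2 (NaCl:NaNO3 = 1:1): theoretical n(NaNO3) = 1.7147 mol, so theoretical mass = 1.7147 × 85.00 = 145.75 g.
At 94.56% yield, actual mass of NaNO3 = 145.75 × 0.9456 = 137.82 g.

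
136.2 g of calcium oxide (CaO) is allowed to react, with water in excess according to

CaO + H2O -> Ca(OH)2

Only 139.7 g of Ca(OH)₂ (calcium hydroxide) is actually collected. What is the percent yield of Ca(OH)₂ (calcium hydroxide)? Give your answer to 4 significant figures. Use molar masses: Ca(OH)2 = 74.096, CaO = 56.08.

77.63 %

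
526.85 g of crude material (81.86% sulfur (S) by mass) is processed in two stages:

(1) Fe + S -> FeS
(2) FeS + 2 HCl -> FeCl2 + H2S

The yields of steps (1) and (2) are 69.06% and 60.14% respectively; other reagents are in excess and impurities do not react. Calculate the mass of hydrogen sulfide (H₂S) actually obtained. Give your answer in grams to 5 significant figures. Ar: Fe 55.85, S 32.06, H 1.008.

190.39 g

Pure S = 526.85 × 0.8186 = 431.279 g.
M(S) = 32.06 g/mol.
M(H2S) = 2(1.008) + 32.06 = 34.076 g/mol.
n(S) = 431.279 / 32.06 = 13.4523 mol.
Step 1 (S:FeS = 1:1): theoretical n(FeS) = 13.4523 mol; at 69.06% yield, n(FeS) = 9.29013 mol.
Step 2 (FeS:H2S = 1:1): theoretical n(H2S) = 9.29013 mol, so theoretical mass = 9.29013 × 34.076 = 316.570 g.
At 60.14% yield, actual mass of H2S = 316.570 × 0.6014 = 190.385 g.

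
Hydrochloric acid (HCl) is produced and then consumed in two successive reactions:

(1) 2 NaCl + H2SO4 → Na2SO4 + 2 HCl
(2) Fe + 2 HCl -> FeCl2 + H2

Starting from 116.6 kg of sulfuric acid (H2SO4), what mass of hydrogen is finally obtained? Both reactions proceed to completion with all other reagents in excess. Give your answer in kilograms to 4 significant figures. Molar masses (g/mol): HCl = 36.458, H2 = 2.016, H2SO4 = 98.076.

2.397 kg

116.6 kg = 116600 g.
n(H2SO4) = 116600 / 98.076 = 1188.9 mol.
Step 1 gives a 1:2 ratio of H2SO4 to HCl, so n(HCl) = 2377.7 mol.
In step 2 the HCl:H2 ratio is 2:1, so n(H2) = 1188.9 mol.
Mass of H2 = 1188.9 × 2.016 = 2396.8 g = 2.397 kg.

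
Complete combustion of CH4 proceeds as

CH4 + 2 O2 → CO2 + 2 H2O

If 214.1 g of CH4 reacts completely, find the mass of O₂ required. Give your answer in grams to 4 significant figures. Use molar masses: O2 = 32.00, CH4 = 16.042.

854.2 g

n(CH4) = 214.10 g / 16.042 g/mol = 13.346 mol.
From the equation the CH4:O2 mole ratio is 1:2, so n(O2) = 13.346 × 2/1 = 26.692 mol.
Mass of O2 = 26.692 mol × 32.00 g/mol = 854.16 g.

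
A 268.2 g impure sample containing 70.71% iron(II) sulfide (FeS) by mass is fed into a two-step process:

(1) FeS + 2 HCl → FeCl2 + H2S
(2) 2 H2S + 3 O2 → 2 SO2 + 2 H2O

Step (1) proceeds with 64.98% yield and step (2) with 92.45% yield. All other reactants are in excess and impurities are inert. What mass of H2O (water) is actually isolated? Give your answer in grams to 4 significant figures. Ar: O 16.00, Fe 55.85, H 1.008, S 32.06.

23.35 g

Pure FeS = 268.2 × 0.7071 = 189.64 g.
M(FeS) = 55.85 + 32.06 = 87.91 g/mol.
M(H2O) = 2(1.008) + 16.00 = 18.016 g/mol.
n(FeS) = 189.64 / 87.91 = 2.1573 mol.
Step 1 (FeS:H2S = 1:1): theoretical n(H2S) = 2.1573 mol; at 64.98% yield, n(H2S) = 1.4018 mol.
Step 2 (H2S:H2O = 2:2): theoretical n(H2O) = 1.4018 mol, so theoretical mass = 1.4018 × 18.016 = 25.255 g.
At 92.45% yield, actual mass of H2O = 25.255 × 0.9245 = 23.348 g.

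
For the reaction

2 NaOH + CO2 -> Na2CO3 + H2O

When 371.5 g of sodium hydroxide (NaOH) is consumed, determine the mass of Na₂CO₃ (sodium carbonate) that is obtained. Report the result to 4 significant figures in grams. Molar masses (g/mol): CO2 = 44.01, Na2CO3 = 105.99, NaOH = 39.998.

n(NaOH) = 371.50 g / 39.998 g/mol = 9.2880 mol.
From the equation the NaOH:Na2CO3 mole ratio is 2:1, so n(Na2CO3) = 9.2880 × 1/2 = 4.6440 mol.
Mass of Na2CO3 = 4.6440 mol × 105.99 g/mol = 492.22 g.

492.2 g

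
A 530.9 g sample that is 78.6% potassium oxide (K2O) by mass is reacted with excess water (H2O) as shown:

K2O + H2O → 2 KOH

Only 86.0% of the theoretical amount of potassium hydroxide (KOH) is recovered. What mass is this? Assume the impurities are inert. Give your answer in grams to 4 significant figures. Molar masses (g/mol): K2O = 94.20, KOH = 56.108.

427.5 g

Pure K2O available = 530.9 g × 0.786 = 417.29 g.
n(K2O) = 417.29 g / 94.20 g/mol = 4.4298 mol.
From the equation the K2O:KOH mole ratio is 1:2, so n(KOH) = 4.4298 × 2/1 = 8.8596 mol.
Mass of KOH = 8.8596 mol × 56.108 g/mol = 497.09 g.
Actual mass collected = 497.09 g × 0.860 = 427.50 g.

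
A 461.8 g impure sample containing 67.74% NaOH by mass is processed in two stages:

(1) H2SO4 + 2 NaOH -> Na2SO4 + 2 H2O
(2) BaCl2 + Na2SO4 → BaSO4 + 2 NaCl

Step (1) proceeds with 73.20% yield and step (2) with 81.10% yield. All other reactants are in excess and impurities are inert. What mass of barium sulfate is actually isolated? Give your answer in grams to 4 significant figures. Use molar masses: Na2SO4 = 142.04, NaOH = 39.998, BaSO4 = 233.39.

541.8 g

Pure NaOH = 461.8 × 0.6774 = 312.82 g.
n(NaOH) = 312.82 / 39.998 = 7.8210 mol.
Step 1 (NaOH:Na2SO4 = 2:1): theoretical n(Na2SO4) = 3.9105 mol; at 73.20% yield, n(Na2SO4) = 2.8625 mol.
Step 2 (Na2SO4:BaSO4 = 1:1): theoretical n(BaSO4) = 2.8625 mol, so theoretical mass = 2.8625 × 233.39 = 668.07 g.
At 81.10% yield, actual mass of BaSO4 = 668.07 × 0.8110 = 541.81 g.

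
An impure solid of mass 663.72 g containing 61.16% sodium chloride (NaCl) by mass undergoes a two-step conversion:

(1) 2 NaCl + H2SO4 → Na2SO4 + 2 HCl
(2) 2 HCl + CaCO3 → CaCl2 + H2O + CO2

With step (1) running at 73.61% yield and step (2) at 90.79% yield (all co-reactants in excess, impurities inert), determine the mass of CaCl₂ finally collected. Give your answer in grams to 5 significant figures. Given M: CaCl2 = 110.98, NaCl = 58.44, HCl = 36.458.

257.59 g

Pure NaCl = 663.72 × 0.6116 = 405.931 g.
n(NaCl) = 405.931 / 58.44 = 6.94612 mol.
Step 1 (NaCl:HCl = 2:2): theoretical n(HCl) = 6.94612 mol; at 73.61% yield, n(HCl) = 5.11304 mol.
Step 2 (HCl:CaCl2 = 2:1): theoretical n(CaCl2) = 2.55652 mol, so theoretical mass = 2.55652 × 110.98 = 283.722 g.
At 90.79% yield, actual mass of CaCl2 = 283.722 × 0.9079 = 257.592 g.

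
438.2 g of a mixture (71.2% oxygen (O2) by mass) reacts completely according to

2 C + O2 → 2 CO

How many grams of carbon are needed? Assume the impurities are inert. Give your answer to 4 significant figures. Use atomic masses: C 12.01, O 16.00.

234.2 g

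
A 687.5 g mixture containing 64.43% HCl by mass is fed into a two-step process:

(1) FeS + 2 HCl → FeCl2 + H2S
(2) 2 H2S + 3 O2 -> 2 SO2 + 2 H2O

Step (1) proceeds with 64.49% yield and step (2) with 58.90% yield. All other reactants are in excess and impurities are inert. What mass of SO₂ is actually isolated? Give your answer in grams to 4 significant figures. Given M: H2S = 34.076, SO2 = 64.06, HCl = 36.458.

147.8 g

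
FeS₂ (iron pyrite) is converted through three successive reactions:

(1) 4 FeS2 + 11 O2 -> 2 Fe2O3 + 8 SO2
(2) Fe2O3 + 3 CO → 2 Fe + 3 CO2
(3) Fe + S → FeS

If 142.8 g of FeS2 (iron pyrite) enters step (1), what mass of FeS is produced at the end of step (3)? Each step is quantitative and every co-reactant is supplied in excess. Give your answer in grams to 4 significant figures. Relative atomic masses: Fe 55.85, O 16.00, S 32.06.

104.6 g

M(FeS2) = 55.85 + 2(32.06) = 119.97 g/mol.
M(FeS) = 55.85 + 32.06 = 87.91 g/mol.
n(FeS2) = 142.8 / 119.97 = 1.1903 mol.
Reaction (1): FeS2→Fe2O3 ratio 4:2 ⇒ n(Fe2O3) = 0.59515 mol.
Reaction (2): Fe2O3→Fe ratio 1:2 ⇒ n(Fe) = 1.1903 mol.
Reaction (3): Fe→FeS ratio 1:1 ⇒ n(FeS) = 1.1903 mol.
Mass of FeS = 1.1903 × 87.91 = 104.64 g.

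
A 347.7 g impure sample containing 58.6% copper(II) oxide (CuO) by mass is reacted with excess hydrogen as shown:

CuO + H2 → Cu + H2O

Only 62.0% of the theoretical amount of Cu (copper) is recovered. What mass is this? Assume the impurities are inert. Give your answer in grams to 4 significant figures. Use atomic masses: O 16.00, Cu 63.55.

Pure CuO available = 347.7 g × 0.586 = 203.75 g.
M(CuO) = 63.55 + 16.00 = 79.55 g/mol.
M(Cu) = 63.55 g/mol.
n(CuO) = 203.75 g / 79.55 g/mol = 2.5613 mol.
From the equation the CuO:Cu mole ratio is 1:1, so n(Cu) = 2.5613 × 1/1 = 2.5613 mol.
Mass of Cu = 2.5613 mol × 63.55 g/mol = 162.77 g.
Actual mass collected = 162.77 g × 0.620 = 100.92 g.

100.9 g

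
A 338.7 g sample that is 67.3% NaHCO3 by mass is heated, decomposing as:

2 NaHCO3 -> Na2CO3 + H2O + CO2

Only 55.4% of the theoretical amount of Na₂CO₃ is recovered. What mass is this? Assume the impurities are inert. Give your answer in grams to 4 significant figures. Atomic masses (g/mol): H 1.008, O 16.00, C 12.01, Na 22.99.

Pure NaHCO3 available = 338.7 g × 0.673 = 227.95 g.
M(NaHCO3) = 22.99 + 1.008 + 12.01 + 3(16.00) = 84.008 g/mol.
M(Na2CO3) = 2(22.99) + 12.01 + 3(16.00) = 105.99 g/mol.
n(NaHCO3) = 227.95 g / 84.008 g/mol = 2.7134 mol.
From the equation the NaHCO3:Na2CO3 mole ratio is 2:1, so n(Na2CO3) = 2.7134 × 1/2 = 1.3567 mol.
Mass of Na2CO3 = 1.3567 mol × 105.99 g/mol = 143.80 g.
Actual mass collected = 143.80 g × 0.554 = 79.663 g.

79.66 g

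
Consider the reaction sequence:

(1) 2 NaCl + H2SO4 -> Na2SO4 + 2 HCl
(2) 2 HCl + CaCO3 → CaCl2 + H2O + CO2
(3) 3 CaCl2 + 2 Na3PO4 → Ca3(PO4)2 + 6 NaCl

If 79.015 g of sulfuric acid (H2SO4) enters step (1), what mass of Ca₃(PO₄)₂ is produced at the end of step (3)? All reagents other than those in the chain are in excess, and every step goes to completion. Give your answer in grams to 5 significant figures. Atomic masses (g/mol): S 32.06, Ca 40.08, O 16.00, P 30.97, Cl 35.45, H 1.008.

M(H2SO4) = 2(1.008) + 32.06 + 4(16.00) = 98.076 g/mol.
M(Ca3(PO4)2) = 3(40.08) + 2(30.97) + 8(16.00) = 310.18 g/mol.
n(H2SO4) = 79.015 / 98.076 = 0.805651 mol.
Reaction (1): H2SO4→HCl ratio 1:2 ⇒ n(HCl) = 1.61130 mol.
Reaction (2): HCl→CaCl2 ratio 2:1 ⇒ n(CaCl2) = 0.805651 mol.
Reaction (3): CaCl2→Ca3(PO4)2 ratio 3:1 ⇒ n(Ca3(PO4)2) = 0.268550 mol.
Mass of Ca3(PO4)2 = 0.268550 × 310.18 = 83.2989 g.

83.299 g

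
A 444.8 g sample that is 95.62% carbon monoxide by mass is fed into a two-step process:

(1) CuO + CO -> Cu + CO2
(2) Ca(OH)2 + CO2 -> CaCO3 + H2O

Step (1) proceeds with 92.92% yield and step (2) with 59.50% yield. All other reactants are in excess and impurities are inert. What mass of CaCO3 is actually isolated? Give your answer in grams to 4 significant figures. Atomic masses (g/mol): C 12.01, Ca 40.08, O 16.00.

840.3 g

Pure CO = 444.8 × 0.9562 = 425.32 g.
M(CO) = 12.01 + 16.00 = 28.01 g/mol.
M(CaCO3) = 40.08 + 12.01 + 3(16.00) = 100.09 g/mol.
n(CO) = 425.32 / 28.01 = 15.184 mol.
Step 1 (CO:CO2 = 1:1): theoretical n(CO2) = 15.184 mol; at 92.92% yield, n(CO2) = 14.109 mol.
Step 2 (CO2:CaCO3 = 1:1): theoretical n(CaCO3) = 14.109 mol, so theoretical mass = 14.109 × 100.09 = 1412.2 g.
At 59.50% yield, actual mass of CaCO3 = 1412.2 × 0.5950 = 840.27 g.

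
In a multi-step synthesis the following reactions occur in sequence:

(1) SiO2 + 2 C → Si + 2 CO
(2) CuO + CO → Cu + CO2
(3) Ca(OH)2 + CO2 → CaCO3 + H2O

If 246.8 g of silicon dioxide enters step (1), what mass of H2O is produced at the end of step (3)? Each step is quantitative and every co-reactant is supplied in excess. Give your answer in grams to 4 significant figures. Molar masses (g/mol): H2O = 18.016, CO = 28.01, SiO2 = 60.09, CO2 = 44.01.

n(SiO2) = 246.8 / 60.09 = 4.1072 mol.
Reaction (1): SiO2→CO ratio 1:2 ⇒ n(CO) = 8.2143 mol.
Reaction (2): CO→CO2 ratio 1:1 ⇒ n(CO2) = 8.2143 mol.
Reaction (3): CO2→H2O ratio 1:1 ⇒ n(H2O) = 8.2143 mol.
Mass of H2O = 8.2143 × 18.016 = 147.99 g.

148.0 g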